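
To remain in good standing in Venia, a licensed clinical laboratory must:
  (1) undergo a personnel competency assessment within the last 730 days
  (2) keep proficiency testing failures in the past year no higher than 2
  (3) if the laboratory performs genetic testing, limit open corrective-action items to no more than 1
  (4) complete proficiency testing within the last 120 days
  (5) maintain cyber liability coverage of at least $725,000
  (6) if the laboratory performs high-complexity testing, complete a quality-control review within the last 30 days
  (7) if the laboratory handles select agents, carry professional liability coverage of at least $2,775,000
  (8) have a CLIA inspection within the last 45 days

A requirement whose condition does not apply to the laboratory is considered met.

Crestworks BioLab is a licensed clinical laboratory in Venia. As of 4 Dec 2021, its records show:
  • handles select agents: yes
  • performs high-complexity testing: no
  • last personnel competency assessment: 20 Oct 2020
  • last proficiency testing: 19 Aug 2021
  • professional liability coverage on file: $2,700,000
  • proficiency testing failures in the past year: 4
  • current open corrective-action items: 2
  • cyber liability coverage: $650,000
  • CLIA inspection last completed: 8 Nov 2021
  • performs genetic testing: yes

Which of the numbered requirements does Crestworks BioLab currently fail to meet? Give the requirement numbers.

1. personnel competency assessment 410 days ago vs limit 730 → met
2. proficiency testing failures in the past year 4 > 2 → not met
3. condition 'performs genetic testing' holds; open corrective-action items 2 > 1 → not met
4. proficiency testing 107 days ago vs limit 120 → met
5. cyber liability coverage $650,000 < $725,000 → not met
6. condition 'performs high-complexity testing' does not hold → requirement n/a → met
7. condition 'handles select agents' holds; professional liability coverage $2,700,000 < $2,775,000 → not met
8. CLIA inspection 26 days ago vs limit 45 → met
Not met: 2, 3, 5, 7

2, 3, 5, 7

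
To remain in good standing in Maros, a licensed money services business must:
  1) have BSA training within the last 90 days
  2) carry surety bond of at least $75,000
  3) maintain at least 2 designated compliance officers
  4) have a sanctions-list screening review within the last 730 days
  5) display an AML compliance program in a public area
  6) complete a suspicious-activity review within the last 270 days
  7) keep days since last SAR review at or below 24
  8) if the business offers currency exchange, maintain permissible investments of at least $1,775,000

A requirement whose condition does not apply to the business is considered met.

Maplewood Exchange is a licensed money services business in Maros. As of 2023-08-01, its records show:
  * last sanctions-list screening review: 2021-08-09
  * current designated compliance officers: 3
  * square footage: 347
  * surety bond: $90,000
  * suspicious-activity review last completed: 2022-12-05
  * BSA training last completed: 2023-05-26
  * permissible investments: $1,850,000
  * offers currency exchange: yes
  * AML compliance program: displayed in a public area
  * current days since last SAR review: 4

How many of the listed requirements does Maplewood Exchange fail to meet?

0

1. BSA training 67 days ago vs limit 90 → met
2. surety bond $90,000 ≥ $75,000 → met
3. designated compliance officers 3 ≥ 2 → met
4. sanctions-list screening review 722 days ago vs limit 730 → met
5. AML compliance program present → met
6. suspicious-activity review 239 days ago vs limit 270 → met
7. days since last SAR review 4 ≤ 24 → met
8. condition 'offers currency exchange' holds; permissible investments $1,850,000 ≥ $1,775,000 → met
Not met: 0 of 8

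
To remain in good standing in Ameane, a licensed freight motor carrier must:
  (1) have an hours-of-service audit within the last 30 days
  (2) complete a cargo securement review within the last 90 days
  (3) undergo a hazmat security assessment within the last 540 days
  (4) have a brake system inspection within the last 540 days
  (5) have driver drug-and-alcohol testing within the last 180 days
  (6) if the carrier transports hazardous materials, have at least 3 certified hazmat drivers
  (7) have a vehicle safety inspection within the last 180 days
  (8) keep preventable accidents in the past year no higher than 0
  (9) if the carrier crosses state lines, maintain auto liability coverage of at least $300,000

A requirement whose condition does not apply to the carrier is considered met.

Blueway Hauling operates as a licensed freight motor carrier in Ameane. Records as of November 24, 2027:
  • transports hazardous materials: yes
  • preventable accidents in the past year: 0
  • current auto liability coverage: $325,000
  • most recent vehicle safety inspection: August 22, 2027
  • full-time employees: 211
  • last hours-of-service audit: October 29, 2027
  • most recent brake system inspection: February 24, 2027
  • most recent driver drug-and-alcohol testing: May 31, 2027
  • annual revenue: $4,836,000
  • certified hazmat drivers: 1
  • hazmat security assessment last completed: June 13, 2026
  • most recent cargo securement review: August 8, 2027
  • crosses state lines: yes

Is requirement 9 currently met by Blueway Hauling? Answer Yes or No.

Yes

9. condition 'crosses state lines' holds; auto liability coverage $325,000 ≥ $300,000 → met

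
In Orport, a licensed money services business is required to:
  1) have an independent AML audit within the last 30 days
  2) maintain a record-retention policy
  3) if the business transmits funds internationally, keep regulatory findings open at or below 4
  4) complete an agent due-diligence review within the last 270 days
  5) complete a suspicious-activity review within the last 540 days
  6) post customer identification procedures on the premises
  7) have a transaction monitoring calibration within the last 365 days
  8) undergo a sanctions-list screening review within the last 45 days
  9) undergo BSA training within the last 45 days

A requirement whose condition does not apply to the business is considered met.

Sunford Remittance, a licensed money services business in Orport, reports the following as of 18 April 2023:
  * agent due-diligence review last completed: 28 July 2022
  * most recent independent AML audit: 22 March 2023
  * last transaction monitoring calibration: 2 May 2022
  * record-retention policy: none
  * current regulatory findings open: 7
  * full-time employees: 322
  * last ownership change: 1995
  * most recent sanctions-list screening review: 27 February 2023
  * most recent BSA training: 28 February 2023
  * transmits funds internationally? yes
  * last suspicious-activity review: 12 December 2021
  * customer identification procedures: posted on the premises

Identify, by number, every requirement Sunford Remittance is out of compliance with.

2, 3, 8, 9

1. independent AML audit 27 days ago vs limit 30 → met
2. record-retention policy absent → not met
3. condition 'transmits funds internationally' holds; regulatory findings open 7 > 4 → not met
4. agent due-diligence review 264 days ago vs limit 270 → met
5. suspicious-activity review 492 days ago vs limit 540 → met
6. customer identification procedures present → met
7. transaction monitoring calibration 351 days ago vs limit 365 → met
8. sanctions-list screening review 50 days ago vs limit 45 → not met
9. BSA training 49 days ago vs limit 45 → not met
Not met: 2, 3, 8, 9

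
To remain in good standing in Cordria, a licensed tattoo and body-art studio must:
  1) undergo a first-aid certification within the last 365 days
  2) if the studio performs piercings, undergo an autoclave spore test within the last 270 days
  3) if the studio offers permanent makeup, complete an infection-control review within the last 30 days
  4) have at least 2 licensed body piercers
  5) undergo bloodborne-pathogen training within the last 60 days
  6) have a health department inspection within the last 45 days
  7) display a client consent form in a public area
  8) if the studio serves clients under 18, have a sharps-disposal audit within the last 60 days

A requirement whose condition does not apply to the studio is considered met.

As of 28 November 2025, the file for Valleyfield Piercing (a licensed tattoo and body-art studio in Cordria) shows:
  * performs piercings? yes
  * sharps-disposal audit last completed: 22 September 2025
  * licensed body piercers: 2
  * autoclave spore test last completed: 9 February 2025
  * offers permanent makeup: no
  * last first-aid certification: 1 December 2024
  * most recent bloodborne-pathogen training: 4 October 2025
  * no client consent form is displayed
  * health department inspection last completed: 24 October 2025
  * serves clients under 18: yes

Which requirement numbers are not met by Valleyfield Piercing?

1. first-aid certification 362 days ago vs limit 365 → met
2. condition 'performs piercings' holds; autoclave spore test 292 days ago vs limit 270 → not met
3. condition 'offers permanent makeup' does not hold → requirement n/a → met
4. licensed body piercers 2 ≥ 2 → met
5. bloodborne-pathogen training 55 days ago vs limit 60 → met
6. health department inspection 35 days ago vs limit 45 → met
7. client consent form absent → not met
8. condition 'serves clients under 18' holds; sharps-disposal audit 67 days ago vs limit 60 → not met
Not met: 2, 7, 8

2, 7, 8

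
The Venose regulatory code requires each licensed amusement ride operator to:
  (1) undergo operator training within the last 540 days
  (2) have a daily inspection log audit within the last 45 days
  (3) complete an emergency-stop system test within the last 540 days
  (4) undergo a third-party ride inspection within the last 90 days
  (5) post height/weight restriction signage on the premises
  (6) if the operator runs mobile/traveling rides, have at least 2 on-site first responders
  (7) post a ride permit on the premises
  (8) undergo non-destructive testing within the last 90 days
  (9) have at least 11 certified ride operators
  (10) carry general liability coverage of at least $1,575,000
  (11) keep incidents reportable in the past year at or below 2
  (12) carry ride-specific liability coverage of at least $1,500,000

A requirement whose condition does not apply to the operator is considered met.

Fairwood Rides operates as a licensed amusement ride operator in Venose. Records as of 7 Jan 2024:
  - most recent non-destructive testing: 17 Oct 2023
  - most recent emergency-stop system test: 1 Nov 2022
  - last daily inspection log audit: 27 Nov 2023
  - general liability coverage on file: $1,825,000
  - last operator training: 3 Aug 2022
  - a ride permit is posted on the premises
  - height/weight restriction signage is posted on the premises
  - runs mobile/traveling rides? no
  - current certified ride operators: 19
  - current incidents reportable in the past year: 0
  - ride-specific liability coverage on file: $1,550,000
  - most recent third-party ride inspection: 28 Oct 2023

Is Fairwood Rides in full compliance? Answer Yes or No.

Yes

1. operator training 522 days ago vs limit 540 → met
2. daily inspection log audit 41 days ago vs limit 45 → met
3. emergency-stop system test 432 days ago vs limit 540 → met
4. third-party ride inspection 71 days ago vs limit 90 → met
5. height/weight restriction signage present → met
6. condition 'runs mobile/traveling rides' does not hold → requirement n/a → met
7. ride permit present → met
8. non-destructive testing 82 days ago vs limit 90 → met
9. certified ride operators 19 ≥ 11 → met
10. general liability coverage $1,825,000 ≥ $1,575,000 → met
11. incidents reportable in the past year 0 ≤ 2 → met
12. ride-specific liability coverage $1,550,000 ≥ $1,500,000 → met
All met.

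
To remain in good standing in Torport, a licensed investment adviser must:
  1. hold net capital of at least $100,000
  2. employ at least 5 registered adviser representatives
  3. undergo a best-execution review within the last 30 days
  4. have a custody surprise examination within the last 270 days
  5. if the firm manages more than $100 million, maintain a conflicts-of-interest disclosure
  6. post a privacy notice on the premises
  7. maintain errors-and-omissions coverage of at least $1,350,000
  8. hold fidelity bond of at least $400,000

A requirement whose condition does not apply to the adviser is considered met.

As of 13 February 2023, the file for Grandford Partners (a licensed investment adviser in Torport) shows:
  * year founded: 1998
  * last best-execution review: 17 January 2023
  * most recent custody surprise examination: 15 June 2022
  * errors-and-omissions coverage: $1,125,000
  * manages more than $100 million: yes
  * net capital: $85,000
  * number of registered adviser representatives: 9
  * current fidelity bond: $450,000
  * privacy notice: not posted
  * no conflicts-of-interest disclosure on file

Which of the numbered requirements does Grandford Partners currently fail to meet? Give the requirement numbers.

1, 5, 6, 7

1. net capital $85,000 < $100,000 → not met
2. registered adviser representatives 9 ≥ 5 → met
3. best-execution review 27 days ago vs limit 30 → met
4. custody surprise examination 243 days ago vs limit 270 → met
5. condition 'manages more than $100 million' holds; conflicts-of-interest disclosure absent → not met
6. privacy notice absent → not met
7. errors-and-omissions coverage $1,125,000 < $1,350,000 → not met
8. fidelity bond $450,000 ≥ $400,000 → met
Not met: 1, 5, 6, 7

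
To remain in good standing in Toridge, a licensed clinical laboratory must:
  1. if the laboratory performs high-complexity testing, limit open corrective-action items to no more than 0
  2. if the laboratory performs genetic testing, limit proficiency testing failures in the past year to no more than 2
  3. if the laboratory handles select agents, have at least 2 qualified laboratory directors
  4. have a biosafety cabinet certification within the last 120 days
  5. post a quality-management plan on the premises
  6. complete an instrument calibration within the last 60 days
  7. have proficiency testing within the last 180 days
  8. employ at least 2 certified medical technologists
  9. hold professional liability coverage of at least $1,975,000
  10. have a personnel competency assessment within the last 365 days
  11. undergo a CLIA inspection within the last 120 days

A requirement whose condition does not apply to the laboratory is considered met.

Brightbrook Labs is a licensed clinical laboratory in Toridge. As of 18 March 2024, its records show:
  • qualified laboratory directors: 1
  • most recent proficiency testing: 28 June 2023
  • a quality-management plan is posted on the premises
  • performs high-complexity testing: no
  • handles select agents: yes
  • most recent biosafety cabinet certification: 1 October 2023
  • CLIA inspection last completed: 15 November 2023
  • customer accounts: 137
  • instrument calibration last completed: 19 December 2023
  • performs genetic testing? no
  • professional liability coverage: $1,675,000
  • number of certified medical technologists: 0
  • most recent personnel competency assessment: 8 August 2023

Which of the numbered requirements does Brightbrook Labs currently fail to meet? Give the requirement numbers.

3, 4, 6, 7, 8, 9, 11

1. condition 'performs high-complexity testing' does not hold → requirement n/a → met
2. condition 'performs genetic testing' does not hold → requirement n/a → met
3. condition 'handles select agents' holds; qualified laboratory directors 1 < 2 → not met
4. biosafety cabinet certification 169 days ago vs limit 120 → not met
5. quality-management plan present → met
6. instrument calibration 90 days ago vs limit 60 → not met
7. proficiency testing 264 days ago vs limit 180 → not met
8. certified medical technologists 0 < 2 → not met
9. professional liability coverage $1,675,000 < $1,975,000 → not met
10. personnel competency assessment 223 days ago vs limit 365 → met
11. CLIA inspection 124 days ago vs limit 120 → not met
Not met: 3, 4, 6, 7, 8, 9, 11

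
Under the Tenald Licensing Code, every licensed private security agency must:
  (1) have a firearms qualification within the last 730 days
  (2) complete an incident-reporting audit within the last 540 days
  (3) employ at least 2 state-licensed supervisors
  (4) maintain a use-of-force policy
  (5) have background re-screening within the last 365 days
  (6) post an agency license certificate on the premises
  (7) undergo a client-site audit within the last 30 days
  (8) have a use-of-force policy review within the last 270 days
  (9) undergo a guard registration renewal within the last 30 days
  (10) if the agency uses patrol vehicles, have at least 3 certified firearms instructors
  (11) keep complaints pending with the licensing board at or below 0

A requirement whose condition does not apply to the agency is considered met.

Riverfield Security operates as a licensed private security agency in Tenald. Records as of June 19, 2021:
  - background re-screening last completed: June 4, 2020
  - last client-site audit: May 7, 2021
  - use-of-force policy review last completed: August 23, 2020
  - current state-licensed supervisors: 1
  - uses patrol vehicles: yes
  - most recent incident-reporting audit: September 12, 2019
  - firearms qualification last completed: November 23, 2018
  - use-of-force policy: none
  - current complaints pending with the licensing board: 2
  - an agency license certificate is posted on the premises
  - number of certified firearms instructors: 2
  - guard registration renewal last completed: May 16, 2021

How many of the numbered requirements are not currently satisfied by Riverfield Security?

10

1. firearms qualification 939 days ago vs limit 730 → not met
2. incident-reporting audit 646 days ago vs limit 540 → not met
3. state-licensed supervisors 1 < 2 → not met
4. use-of-force policy absent → not met
5. background re-screening 380 days ago vs limit 365 → not met
6. agency license certificate present → met
7. client-site audit 43 days ago vs limit 30 → not met
8. use-of-force policy review 300 days ago vs limit 270 → not met
9. guard registration renewal 34 days ago vs limit 30 → not met
10. condition 'uses patrol vehicles' holds; certified firearms instructors 2 < 3 → not met
11. complaints pending with the licensing board 2 > 0 → not met
Not met: 10 of 11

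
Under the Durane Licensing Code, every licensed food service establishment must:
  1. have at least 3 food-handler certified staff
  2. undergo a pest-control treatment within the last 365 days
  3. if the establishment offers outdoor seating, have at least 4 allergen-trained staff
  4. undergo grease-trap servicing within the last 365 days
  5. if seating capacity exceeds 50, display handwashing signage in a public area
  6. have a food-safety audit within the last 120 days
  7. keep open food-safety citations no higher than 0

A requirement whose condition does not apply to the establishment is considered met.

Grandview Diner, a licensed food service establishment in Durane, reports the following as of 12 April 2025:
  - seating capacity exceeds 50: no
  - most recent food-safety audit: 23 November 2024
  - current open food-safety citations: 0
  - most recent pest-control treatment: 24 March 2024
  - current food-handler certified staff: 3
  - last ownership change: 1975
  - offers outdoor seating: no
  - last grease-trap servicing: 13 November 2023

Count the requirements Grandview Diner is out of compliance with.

3

1. food-handler certified staff 3 ≥ 3 → met
2. pest-control treatment 384 days ago vs limit 365 → not met
3. condition 'offers outdoor seating' does not hold → requirement n/a → met
4. grease-trap servicing 516 days ago vs limit 365 → not met
5. condition 'seating capacity exceeds 50' does not hold → requirement n/a → met
6. food-safety audit 140 days ago vs limit 120 → not met
7. open food-safety citations 0 ≤ 0 → met
Not met: 3 of 7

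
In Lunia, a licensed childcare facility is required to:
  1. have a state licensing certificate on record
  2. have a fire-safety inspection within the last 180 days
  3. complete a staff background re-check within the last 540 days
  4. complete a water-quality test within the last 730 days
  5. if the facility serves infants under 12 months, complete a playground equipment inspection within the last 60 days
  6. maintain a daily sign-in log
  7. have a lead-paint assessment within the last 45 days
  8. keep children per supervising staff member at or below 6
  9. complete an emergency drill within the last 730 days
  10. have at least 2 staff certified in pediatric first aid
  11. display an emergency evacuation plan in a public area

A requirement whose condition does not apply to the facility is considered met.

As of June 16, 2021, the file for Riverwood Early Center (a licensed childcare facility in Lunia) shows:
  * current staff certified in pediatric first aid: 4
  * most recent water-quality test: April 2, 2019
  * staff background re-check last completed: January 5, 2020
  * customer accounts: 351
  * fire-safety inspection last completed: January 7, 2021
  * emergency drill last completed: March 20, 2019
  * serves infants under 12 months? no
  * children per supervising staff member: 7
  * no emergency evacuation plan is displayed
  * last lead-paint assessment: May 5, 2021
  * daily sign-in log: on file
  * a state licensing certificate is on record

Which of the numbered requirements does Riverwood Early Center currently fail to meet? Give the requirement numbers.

1. state licensing certificate present → met
2. fire-safety inspection 160 days ago vs limit 180 → met
3. staff background re-check 528 days ago vs limit 540 → met
4. water-quality test 806 days ago vs limit 730 → not met
5. condition 'serves infants under 12 months' does not hold → requirement n/a → met
6. daily sign-in log present → met
7. lead-paint assessment 42 days ago vs limit 45 → met
8. children per supervising staff member 7 > 6 → not met
9. emergency drill 819 days ago vs limit 730 → not met
10. staff certified in pediatric first aid 4 ≥ 2 → met
11. emergency evacuation plan absent → not met
Not met: 4, 8, 9, 11

4, 8, 9, 11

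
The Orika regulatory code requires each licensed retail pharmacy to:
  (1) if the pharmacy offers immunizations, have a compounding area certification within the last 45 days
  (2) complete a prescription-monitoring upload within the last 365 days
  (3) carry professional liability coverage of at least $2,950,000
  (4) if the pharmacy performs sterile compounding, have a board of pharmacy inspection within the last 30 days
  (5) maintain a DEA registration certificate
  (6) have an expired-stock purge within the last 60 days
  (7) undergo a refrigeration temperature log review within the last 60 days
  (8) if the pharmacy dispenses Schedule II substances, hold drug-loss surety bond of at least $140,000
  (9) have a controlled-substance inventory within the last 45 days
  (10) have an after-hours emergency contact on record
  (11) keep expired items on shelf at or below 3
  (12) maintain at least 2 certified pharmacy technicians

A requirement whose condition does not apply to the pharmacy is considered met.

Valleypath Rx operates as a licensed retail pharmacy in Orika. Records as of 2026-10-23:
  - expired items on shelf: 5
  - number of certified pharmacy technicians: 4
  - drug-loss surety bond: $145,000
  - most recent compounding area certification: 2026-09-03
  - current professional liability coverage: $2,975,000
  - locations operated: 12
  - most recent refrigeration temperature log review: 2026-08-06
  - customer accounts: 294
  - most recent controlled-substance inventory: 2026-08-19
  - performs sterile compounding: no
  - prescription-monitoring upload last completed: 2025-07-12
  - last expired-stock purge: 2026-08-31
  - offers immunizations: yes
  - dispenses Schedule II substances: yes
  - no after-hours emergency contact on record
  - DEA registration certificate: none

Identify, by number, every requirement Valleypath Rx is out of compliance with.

1, 2, 5, 7, 9, 10, 11

1. condition 'offers immunizations' holds; compounding area certification 50 days ago vs limit 45 → not met
2. prescription-monitoring upload 468 days ago vs limit 365 → not met
3. professional liability coverage $2,975,000 ≥ $2,950,000 → met
4. condition 'performs sterile compounding' does not hold → requirement n/a → met
5. DEA registration certificate absent → not met
6. expired-stock purge 53 days ago vs limit 60 → met
7. refrigeration temperature log review 78 days ago vs limit 60 → not met
8. condition 'dispenses Schedule II substances' holds; drug-loss surety bond $145,000 ≥ $140,000 → met
9. controlled-substance inventory 65 days ago vs limit 45 → not met
10. after-hours emergency contact absent → not met
11. expired items on shelf 5 > 3 → not met
12. certified pharmacy technicians 4 ≥ 2 → met
Not met: 1, 2, 5, 7, 9, 10, 11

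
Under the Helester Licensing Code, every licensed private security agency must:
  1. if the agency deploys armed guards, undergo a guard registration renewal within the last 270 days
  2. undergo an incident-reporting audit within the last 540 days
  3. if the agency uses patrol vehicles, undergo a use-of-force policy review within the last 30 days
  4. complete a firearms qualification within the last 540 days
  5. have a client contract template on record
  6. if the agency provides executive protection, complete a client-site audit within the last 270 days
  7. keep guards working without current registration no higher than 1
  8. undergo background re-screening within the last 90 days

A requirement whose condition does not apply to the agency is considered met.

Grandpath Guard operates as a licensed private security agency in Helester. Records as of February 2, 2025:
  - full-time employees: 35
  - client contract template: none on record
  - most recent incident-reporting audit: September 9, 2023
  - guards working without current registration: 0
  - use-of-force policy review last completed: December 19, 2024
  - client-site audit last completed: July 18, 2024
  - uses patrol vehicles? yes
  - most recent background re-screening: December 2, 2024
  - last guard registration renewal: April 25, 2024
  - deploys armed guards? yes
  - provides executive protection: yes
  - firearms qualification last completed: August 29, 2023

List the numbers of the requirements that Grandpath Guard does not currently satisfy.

1, 3, 5

1. condition 'deploys armed guards' holds; guard registration renewal 283 days ago vs limit 270 → not met
2. incident-reporting audit 512 days ago vs limit 540 → met
3. condition 'uses patrol vehicles' holds; use-of-force policy review 45 days ago vs limit 30 → not met
4. firearms qualification 523 days ago vs limit 540 → met
5. client contract template absent → not met
6. condition 'provides executive protection' holds; client-site audit 199 days ago vs limit 270 → met
7. guards working without current registration 0 ≤ 1 → met
8. background re-screening 62 days ago vs limit 90 → met
Not met: 1, 3, 5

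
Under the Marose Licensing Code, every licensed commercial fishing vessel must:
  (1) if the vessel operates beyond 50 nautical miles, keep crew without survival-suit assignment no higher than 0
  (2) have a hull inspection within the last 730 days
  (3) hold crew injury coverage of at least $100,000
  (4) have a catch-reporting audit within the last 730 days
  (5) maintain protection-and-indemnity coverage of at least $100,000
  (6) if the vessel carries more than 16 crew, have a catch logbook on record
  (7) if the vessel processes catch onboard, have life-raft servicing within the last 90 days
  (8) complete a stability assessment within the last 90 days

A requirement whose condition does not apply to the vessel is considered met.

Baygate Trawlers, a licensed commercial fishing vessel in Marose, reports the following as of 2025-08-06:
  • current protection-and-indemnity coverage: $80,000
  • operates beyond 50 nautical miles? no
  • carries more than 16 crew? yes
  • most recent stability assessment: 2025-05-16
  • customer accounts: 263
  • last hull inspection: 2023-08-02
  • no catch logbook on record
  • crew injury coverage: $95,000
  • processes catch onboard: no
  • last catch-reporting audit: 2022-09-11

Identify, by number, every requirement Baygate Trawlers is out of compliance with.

1. condition 'operates beyond 50 nautical miles' does not hold → requirement n/a → met
2. hull inspection 735 days ago vs limit 730 → not met
3. crew injury coverage $95,000 < $100,000 → not met
4. catch-reporting audit 1060 days ago vs limit 730 → not met
5. protection-and-indemnity coverage $80,000 < $100,000 → not met
6. condition 'carries more than 16 crew' holds; catch logbook absent → not met
7. condition 'processes catch onboard' does not hold → requirement n/a → met
8. stability assessment 82 days ago vs limit 90 → met
Not met: 2, 3, 4, 5, 6

2, 3, 4, 5, 6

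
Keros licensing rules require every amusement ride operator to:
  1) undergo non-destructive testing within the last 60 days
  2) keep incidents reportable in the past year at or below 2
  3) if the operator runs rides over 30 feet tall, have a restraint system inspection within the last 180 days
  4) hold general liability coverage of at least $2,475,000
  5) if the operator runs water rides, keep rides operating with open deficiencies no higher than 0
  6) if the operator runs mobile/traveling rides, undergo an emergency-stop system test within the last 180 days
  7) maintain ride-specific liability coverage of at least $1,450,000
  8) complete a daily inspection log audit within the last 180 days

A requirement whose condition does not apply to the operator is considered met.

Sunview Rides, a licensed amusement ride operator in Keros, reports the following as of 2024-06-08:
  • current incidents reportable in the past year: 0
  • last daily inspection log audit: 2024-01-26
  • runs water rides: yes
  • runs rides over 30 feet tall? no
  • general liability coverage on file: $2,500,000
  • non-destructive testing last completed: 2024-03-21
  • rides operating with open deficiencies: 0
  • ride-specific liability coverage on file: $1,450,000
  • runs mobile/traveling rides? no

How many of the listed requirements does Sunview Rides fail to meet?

1. non-destructive testing 79 days ago vs limit 60 → not met
2. incidents reportable in the past year 0 ≤ 2 → met
3. condition 'runs rides over 30 feet tall' does not hold → requirement n/a → met
4. general liability coverage $2,500,000 ≥ $2,475,000 → met
5. condition 'runs water rides' holds; rides operating with open deficiencies 0 ≤ 0 → met
6. condition 'runs mobile/traveling rides' does not hold → requirement n/a → met
7. ride-specific liability coverage $1,450,000 ≥ $1,450,000 → met
8. daily inspection log audit 134 days ago vs limit 180 → met
Not met: 1 of 8

1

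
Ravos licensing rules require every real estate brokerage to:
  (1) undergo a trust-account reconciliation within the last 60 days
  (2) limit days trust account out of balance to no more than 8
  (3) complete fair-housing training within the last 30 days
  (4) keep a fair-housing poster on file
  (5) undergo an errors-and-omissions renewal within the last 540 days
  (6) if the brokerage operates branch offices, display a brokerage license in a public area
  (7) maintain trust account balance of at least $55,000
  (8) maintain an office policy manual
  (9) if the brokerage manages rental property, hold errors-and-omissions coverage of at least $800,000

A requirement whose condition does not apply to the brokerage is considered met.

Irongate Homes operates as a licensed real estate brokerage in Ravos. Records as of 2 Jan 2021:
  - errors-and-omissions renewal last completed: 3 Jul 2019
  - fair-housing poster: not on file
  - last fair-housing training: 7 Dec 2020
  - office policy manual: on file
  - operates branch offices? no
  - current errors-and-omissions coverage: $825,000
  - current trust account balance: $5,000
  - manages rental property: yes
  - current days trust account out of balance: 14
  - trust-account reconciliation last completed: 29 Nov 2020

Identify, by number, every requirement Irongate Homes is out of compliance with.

2, 4, 5, 7

1. trust-account reconciliation 34 days ago vs limit 60 → met
2. days trust account out of balance 14 > 8 → not met
3. fair-housing training 26 days ago vs limit 30 → met
4. fair-housing poster absent → not met
5. errors-and-omissions renewal 549 days ago vs limit 540 → not met
6. condition 'operates branch offices' does not hold → requirement n/a → met
7. trust account balance $5,000 < $55,000 → not met
8. office policy manual present → met
9. condition 'manages rental property' holds; errors-and-omissions coverage $825,000 ≥ $800,000 → met
Not met: 2, 4, 5, 7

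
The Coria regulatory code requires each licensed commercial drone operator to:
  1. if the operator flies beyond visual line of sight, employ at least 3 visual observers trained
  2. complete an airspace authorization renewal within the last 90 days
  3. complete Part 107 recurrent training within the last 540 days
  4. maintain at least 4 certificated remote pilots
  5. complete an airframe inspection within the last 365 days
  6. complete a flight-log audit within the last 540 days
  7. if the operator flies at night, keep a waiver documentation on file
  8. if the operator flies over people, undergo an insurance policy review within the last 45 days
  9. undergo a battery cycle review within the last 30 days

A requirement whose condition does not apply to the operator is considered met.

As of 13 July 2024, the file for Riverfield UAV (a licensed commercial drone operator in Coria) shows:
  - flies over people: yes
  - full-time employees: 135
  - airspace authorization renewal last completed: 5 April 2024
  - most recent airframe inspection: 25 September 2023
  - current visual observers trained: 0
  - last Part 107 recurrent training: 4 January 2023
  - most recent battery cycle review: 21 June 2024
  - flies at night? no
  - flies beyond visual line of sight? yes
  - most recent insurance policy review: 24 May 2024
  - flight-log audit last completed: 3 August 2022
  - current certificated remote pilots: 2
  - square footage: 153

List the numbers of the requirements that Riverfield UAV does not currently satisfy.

1. condition 'flies beyond visual line of sight' holds; visual observers trained 0 < 3 → not met
2. airspace authorization renewal 99 days ago vs limit 90 → not met
3. Part 107 recurrent training 556 days ago vs limit 540 → not met
4. certificated remote pilots 2 < 4 → not met
5. airframe inspection 292 days ago vs limit 365 → met
6. flight-log audit 710 days ago vs limit 540 → not met
7. condition 'flies at night' does not hold → requirement n/a → met
8. condition 'flies over people' holds; insurance policy review 50 days ago vs limit 45 → not met
9. battery cycle review 22 days ago vs limit 30 → met
Not met: 1, 2, 3, 4, 6, 8

1, 2, 3, 4, 6, 8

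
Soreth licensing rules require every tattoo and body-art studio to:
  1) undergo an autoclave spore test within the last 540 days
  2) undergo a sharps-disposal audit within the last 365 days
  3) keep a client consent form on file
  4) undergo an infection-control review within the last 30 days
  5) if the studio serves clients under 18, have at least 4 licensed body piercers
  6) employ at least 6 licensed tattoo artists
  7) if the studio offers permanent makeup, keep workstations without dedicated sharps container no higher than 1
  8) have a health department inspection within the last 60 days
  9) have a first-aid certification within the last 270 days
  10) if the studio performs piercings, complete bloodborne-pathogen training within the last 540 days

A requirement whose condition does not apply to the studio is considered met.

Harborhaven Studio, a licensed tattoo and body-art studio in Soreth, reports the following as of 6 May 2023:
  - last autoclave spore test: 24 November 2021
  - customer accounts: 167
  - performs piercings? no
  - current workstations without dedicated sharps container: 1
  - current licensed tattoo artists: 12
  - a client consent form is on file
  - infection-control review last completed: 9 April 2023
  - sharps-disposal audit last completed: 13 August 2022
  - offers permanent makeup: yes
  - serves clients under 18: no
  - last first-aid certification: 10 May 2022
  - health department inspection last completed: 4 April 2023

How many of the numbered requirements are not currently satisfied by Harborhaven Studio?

1. autoclave spore test 528 days ago vs limit 540 → met
2. sharps-disposal audit 266 days ago vs limit 365 → met
3. client consent form present → met
4. infection-control review 27 days ago vs limit 30 → met
5. condition 'serves clients under 18' does not hold → requirement n/a → met
6. licensed tattoo artists 12 ≥ 6 → met
7. condition 'offers permanent makeup' holds; workstations without dedicated sharps container 1 ≤ 1 → met
8. health department inspection 32 days ago vs limit 60 → met
9. first-aid certification 361 days ago vs limit 270 → not met
10. condition 'performs piercings' does not hold → requirement n/a → met
Not met: 1 of 10

1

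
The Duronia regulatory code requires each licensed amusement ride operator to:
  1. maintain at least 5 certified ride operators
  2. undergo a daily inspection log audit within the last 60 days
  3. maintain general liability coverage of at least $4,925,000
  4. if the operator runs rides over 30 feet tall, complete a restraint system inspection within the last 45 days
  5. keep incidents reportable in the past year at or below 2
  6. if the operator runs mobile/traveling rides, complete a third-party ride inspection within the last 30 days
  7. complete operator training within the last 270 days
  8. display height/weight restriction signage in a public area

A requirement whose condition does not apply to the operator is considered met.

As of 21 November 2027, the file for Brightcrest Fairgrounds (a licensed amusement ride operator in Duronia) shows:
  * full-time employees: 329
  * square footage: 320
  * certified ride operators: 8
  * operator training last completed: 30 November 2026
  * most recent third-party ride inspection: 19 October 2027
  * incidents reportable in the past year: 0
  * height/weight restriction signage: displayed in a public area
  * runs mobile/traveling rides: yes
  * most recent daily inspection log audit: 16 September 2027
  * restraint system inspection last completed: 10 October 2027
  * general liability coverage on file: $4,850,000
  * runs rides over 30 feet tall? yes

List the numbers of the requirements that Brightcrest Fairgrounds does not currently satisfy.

2, 3, 6, 7

1. certified ride operators 8 ≥ 5 → met
2. daily inspection log audit 66 days ago vs limit 60 → not met
3. general liability coverage $4,850,000 < $4,925,000 → not met
4. condition 'runs rides over 30 feet tall' holds; restraint system inspection 42 days ago vs limit 45 → met
5. incidents reportable in the past year 0 ≤ 2 → met
6. condition 'runs mobile/traveling rides' holds; third-party ride inspection 33 days ago vs limit 30 → not met
7. operator training 356 days ago vs limit 270 → not met
8. height/weight restriction signage present → met
Not met: 2, 3, 6, 7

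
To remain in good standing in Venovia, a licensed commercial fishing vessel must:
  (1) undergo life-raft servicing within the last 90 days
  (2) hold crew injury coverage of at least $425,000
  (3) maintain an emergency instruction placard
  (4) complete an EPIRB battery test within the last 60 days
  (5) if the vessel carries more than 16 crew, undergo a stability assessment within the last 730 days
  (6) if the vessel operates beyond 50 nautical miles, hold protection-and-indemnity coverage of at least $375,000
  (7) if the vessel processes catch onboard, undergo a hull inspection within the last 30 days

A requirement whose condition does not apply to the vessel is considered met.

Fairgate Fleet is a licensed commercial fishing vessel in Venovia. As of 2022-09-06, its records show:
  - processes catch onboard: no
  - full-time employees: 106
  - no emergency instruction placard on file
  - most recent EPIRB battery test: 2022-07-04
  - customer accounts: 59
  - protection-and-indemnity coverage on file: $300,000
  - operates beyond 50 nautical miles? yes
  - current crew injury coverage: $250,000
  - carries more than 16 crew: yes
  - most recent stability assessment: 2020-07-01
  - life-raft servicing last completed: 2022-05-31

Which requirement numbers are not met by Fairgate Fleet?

1. life-raft servicing 98 days ago vs limit 90 → not met
2. crew injury coverage $250,000 < $425,000 → not met
3. emergency instruction placard absent → not met
4. EPIRB battery test 64 days ago vs limit 60 → not met
5. condition 'carries more than 16 crew' holds; stability assessment 797 days ago vs limit 730 → not met
6. condition 'operates beyond 50 nautical miles' holds; protection-and-indemnity coverage $300,000 < $375,000 → not met
7. condition 'processes catch onboard' does not hold → requirement n/a → met
Not met: 1, 2, 3, 4, 5, 6

1, 2, 3, 4, 5, 6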